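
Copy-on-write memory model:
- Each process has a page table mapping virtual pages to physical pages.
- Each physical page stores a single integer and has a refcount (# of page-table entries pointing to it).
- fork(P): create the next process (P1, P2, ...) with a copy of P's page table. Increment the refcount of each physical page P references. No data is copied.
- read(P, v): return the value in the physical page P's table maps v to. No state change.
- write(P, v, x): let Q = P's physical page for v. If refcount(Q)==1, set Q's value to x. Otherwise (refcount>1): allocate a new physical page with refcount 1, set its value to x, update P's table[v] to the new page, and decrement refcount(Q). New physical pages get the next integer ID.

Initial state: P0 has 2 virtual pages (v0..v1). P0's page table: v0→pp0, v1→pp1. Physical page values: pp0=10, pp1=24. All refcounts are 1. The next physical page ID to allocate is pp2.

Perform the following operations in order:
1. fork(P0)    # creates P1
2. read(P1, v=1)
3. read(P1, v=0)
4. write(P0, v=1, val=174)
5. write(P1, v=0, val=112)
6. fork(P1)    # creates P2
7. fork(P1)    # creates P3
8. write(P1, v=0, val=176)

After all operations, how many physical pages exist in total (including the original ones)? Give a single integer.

Answer: 5

Derivation:
Op 1: fork(P0) -> P1. 2 ppages; refcounts: pp0:2 pp1:2
Op 2: read(P1, v1) -> 24. No state change.
Op 3: read(P1, v0) -> 10. No state change.
Op 4: write(P0, v1, 174). refcount(pp1)=2>1 -> COPY to pp2. 3 ppages; refcounts: pp0:2 pp1:1 pp2:1
Op 5: write(P1, v0, 112). refcount(pp0)=2>1 -> COPY to pp3. 4 ppages; refcounts: pp0:1 pp1:1 pp2:1 pp3:1
Op 6: fork(P1) -> P2. 4 ppages; refcounts: pp0:1 pp1:2 pp2:1 pp3:2
Op 7: fork(P1) -> P3. 4 ppages; refcounts: pp0:1 pp1:3 pp2:1 pp3:3
Op 8: write(P1, v0, 176). refcount(pp3)=3>1 -> COPY to pp4. 5 ppages; refcounts: pp0:1 pp1:3 pp2:1 pp3:2 pp4:1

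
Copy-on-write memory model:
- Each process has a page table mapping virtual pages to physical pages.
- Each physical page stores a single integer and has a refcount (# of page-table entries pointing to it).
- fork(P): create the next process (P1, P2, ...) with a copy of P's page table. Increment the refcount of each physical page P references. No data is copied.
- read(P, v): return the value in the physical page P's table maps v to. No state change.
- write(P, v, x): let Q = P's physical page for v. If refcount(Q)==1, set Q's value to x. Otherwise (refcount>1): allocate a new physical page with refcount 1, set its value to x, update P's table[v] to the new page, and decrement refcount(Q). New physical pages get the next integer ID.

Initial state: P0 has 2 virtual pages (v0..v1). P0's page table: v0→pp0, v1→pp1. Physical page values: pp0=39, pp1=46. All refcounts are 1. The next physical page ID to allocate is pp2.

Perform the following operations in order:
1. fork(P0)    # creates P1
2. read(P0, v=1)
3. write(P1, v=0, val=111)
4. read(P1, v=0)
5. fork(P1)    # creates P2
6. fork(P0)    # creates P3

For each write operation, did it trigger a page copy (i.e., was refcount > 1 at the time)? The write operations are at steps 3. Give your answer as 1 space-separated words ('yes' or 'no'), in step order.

Op 1: fork(P0) -> P1. 2 ppages; refcounts: pp0:2 pp1:2
Op 2: read(P0, v1) -> 46. No state change.
Op 3: write(P1, v0, 111). refcount(pp0)=2>1 -> COPY to pp2. 3 ppages; refcounts: pp0:1 pp1:2 pp2:1
Op 4: read(P1, v0) -> 111. No state change.
Op 5: fork(P1) -> P2. 3 ppages; refcounts: pp0:1 pp1:3 pp2:2
Op 6: fork(P0) -> P3. 3 ppages; refcounts: pp0:2 pp1:4 pp2:2

yes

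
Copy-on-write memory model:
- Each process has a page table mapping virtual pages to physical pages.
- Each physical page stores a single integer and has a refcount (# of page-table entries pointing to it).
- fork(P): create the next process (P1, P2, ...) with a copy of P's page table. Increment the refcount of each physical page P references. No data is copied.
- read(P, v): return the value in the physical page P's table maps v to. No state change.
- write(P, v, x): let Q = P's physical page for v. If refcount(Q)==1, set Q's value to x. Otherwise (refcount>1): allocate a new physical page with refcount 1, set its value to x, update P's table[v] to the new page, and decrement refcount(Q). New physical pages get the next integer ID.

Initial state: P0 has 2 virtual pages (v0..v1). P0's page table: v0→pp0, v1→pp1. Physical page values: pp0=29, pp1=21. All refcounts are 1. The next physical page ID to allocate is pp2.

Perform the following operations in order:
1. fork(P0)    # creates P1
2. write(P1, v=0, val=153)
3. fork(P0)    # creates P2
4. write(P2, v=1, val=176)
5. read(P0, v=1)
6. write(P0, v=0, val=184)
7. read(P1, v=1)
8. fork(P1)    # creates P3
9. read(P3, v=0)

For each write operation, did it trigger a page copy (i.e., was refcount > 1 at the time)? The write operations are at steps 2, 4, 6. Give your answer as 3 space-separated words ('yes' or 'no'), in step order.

Op 1: fork(P0) -> P1. 2 ppages; refcounts: pp0:2 pp1:2
Op 2: write(P1, v0, 153). refcount(pp0)=2>1 -> COPY to pp2. 3 ppages; refcounts: pp0:1 pp1:2 pp2:1
Op 3: fork(P0) -> P2. 3 ppages; refcounts: pp0:2 pp1:3 pp2:1
Op 4: write(P2, v1, 176). refcount(pp1)=3>1 -> COPY to pp3. 4 ppages; refcounts: pp0:2 pp1:2 pp2:1 pp3:1
Op 5: read(P0, v1) -> 21. No state change.
Op 6: write(P0, v0, 184). refcount(pp0)=2>1 -> COPY to pp4. 5 ppages; refcounts: pp0:1 pp1:2 pp2:1 pp3:1 pp4:1
Op 7: read(P1, v1) -> 21. No state change.
Op 8: fork(P1) -> P3. 5 ppages; refcounts: pp0:1 pp1:3 pp2:2 pp3:1 pp4:1
Op 9: read(P3, v0) -> 153. No state change.

yes yes yes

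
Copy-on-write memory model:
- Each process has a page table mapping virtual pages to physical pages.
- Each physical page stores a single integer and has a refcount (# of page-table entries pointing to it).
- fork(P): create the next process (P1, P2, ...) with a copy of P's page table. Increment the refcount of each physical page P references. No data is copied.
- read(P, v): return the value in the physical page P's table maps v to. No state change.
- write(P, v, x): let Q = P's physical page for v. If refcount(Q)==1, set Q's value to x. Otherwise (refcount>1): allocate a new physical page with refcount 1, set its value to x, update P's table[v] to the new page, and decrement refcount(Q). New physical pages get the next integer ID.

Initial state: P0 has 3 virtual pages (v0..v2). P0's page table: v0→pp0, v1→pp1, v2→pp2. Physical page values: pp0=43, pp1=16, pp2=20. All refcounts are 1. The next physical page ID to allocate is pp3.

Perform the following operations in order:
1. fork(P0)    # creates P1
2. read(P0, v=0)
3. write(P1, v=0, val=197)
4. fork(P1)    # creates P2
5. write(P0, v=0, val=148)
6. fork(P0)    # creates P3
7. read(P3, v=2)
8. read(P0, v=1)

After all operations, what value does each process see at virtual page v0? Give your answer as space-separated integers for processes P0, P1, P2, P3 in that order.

Answer: 148 197 197 148

Derivation:
Op 1: fork(P0) -> P1. 3 ppages; refcounts: pp0:2 pp1:2 pp2:2
Op 2: read(P0, v0) -> 43. No state change.
Op 3: write(P1, v0, 197). refcount(pp0)=2>1 -> COPY to pp3. 4 ppages; refcounts: pp0:1 pp1:2 pp2:2 pp3:1
Op 4: fork(P1) -> P2. 4 ppages; refcounts: pp0:1 pp1:3 pp2:3 pp3:2
Op 5: write(P0, v0, 148). refcount(pp0)=1 -> write in place. 4 ppages; refcounts: pp0:1 pp1:3 pp2:3 pp3:2
Op 6: fork(P0) -> P3. 4 ppages; refcounts: pp0:2 pp1:4 pp2:4 pp3:2
Op 7: read(P3, v2) -> 20. No state change.
Op 8: read(P0, v1) -> 16. No state change.
P0: v0 -> pp0 = 148
P1: v0 -> pp3 = 197
P2: v0 -> pp3 = 197
P3: v0 -> pp0 = 148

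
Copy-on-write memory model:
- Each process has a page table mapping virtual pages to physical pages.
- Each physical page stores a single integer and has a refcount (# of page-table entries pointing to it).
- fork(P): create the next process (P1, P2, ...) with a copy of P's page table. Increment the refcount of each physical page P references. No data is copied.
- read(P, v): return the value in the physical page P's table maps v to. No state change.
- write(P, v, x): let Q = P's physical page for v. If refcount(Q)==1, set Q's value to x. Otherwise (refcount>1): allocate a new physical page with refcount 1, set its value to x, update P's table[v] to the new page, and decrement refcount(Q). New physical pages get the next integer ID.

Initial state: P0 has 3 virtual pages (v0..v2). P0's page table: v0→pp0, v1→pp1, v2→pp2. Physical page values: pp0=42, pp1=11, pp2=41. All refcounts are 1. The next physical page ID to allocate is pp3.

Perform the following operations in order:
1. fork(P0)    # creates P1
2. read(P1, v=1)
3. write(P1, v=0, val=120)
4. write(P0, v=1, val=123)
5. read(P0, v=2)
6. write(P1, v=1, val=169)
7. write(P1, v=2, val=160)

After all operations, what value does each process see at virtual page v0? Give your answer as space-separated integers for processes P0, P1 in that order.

Answer: 42 120

Derivation:
Op 1: fork(P0) -> P1. 3 ppages; refcounts: pp0:2 pp1:2 pp2:2
Op 2: read(P1, v1) -> 11. No state change.
Op 3: write(P1, v0, 120). refcount(pp0)=2>1 -> COPY to pp3. 4 ppages; refcounts: pp0:1 pp1:2 pp2:2 pp3:1
Op 4: write(P0, v1, 123). refcount(pp1)=2>1 -> COPY to pp4. 5 ppages; refcounts: pp0:1 pp1:1 pp2:2 pp3:1 pp4:1
Op 5: read(P0, v2) -> 41. No state change.
Op 6: write(P1, v1, 169). refcount(pp1)=1 -> write in place. 5 ppages; refcounts: pp0:1 pp1:1 pp2:2 pp3:1 pp4:1
Op 7: write(P1, v2, 160). refcount(pp2)=2>1 -> COPY to pp5. 6 ppages; refcounts: pp0:1 pp1:1 pp2:1 pp3:1 pp4:1 pp5:1
P0: v0 -> pp0 = 42
P1: v0 -> pp3 = 120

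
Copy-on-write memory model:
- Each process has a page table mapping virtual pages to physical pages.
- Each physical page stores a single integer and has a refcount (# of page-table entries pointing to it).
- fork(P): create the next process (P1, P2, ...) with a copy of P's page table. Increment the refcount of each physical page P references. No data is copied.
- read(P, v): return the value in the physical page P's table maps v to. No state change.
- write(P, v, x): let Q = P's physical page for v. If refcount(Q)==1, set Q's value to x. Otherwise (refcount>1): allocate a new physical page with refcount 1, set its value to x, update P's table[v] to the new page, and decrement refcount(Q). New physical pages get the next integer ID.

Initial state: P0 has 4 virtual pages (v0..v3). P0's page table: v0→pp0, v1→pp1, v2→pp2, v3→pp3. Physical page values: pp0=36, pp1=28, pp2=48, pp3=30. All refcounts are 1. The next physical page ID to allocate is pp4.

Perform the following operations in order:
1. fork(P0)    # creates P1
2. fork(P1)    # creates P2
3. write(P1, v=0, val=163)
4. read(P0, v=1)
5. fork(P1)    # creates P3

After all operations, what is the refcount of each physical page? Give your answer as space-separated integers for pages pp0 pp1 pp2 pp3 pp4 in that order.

Op 1: fork(P0) -> P1. 4 ppages; refcounts: pp0:2 pp1:2 pp2:2 pp3:2
Op 2: fork(P1) -> P2. 4 ppages; refcounts: pp0:3 pp1:3 pp2:3 pp3:3
Op 3: write(P1, v0, 163). refcount(pp0)=3>1 -> COPY to pp4. 5 ppages; refcounts: pp0:2 pp1:3 pp2:3 pp3:3 pp4:1
Op 4: read(P0, v1) -> 28. No state change.
Op 5: fork(P1) -> P3. 5 ppages; refcounts: pp0:2 pp1:4 pp2:4 pp3:4 pp4:2

Answer: 2 4 4 4 2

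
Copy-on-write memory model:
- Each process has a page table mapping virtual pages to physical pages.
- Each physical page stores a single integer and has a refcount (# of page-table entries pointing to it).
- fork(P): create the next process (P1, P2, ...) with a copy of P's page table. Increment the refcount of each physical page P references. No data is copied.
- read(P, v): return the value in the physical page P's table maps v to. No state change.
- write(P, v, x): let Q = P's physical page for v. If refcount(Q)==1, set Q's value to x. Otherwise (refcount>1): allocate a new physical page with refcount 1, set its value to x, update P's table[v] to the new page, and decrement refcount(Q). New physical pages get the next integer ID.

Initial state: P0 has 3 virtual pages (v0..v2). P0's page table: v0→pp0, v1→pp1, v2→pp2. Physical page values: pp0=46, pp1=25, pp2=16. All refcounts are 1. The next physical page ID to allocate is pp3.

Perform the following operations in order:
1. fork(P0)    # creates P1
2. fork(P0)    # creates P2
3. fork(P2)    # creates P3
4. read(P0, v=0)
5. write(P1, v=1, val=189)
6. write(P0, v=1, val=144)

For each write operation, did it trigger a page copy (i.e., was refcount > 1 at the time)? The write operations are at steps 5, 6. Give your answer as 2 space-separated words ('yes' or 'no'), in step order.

Op 1: fork(P0) -> P1. 3 ppages; refcounts: pp0:2 pp1:2 pp2:2
Op 2: fork(P0) -> P2. 3 ppages; refcounts: pp0:3 pp1:3 pp2:3
Op 3: fork(P2) -> P3. 3 ppages; refcounts: pp0:4 pp1:4 pp2:4
Op 4: read(P0, v0) -> 46. No state change.
Op 5: write(P1, v1, 189). refcount(pp1)=4>1 -> COPY to pp3. 4 ppages; refcounts: pp0:4 pp1:3 pp2:4 pp3:1
Op 6: write(P0, v1, 144). refcount(pp1)=3>1 -> COPY to pp4. 5 ppages; refcounts: pp0:4 pp1:2 pp2:4 pp3:1 pp4:1

yes yes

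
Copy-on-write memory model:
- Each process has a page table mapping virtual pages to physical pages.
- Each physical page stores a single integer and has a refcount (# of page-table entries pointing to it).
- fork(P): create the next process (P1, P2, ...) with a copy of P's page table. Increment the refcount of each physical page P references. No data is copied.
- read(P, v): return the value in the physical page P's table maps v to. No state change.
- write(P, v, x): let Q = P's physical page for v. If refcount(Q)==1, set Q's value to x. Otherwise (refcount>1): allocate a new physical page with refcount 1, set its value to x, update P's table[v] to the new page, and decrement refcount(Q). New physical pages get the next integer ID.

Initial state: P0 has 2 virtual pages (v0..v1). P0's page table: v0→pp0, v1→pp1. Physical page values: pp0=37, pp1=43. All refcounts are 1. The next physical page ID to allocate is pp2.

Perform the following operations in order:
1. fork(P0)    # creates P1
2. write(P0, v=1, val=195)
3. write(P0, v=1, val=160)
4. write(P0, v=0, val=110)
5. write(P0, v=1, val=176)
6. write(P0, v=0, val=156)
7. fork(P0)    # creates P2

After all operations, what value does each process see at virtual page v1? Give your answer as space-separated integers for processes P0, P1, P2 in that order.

Answer: 176 43 176

Derivation:
Op 1: fork(P0) -> P1. 2 ppages; refcounts: pp0:2 pp1:2
Op 2: write(P0, v1, 195). refcount(pp1)=2>1 -> COPY to pp2. 3 ppages; refcounts: pp0:2 pp1:1 pp2:1
Op 3: write(P0, v1, 160). refcount(pp2)=1 -> write in place. 3 ppages; refcounts: pp0:2 pp1:1 pp2:1
Op 4: write(P0, v0, 110). refcount(pp0)=2>1 -> COPY to pp3. 4 ppages; refcounts: pp0:1 pp1:1 pp2:1 pp3:1
Op 5: write(P0, v1, 176). refcount(pp2)=1 -> write in place. 4 ppages; refcounts: pp0:1 pp1:1 pp2:1 pp3:1
Op 6: write(P0, v0, 156). refcount(pp3)=1 -> write in place. 4 ppages; refcounts: pp0:1 pp1:1 pp2:1 pp3:1
Op 7: fork(P0) -> P2. 4 ppages; refcounts: pp0:1 pp1:1 pp2:2 pp3:2
P0: v1 -> pp2 = 176
P1: v1 -> pp1 = 43
P2: v1 -> pp2 = 176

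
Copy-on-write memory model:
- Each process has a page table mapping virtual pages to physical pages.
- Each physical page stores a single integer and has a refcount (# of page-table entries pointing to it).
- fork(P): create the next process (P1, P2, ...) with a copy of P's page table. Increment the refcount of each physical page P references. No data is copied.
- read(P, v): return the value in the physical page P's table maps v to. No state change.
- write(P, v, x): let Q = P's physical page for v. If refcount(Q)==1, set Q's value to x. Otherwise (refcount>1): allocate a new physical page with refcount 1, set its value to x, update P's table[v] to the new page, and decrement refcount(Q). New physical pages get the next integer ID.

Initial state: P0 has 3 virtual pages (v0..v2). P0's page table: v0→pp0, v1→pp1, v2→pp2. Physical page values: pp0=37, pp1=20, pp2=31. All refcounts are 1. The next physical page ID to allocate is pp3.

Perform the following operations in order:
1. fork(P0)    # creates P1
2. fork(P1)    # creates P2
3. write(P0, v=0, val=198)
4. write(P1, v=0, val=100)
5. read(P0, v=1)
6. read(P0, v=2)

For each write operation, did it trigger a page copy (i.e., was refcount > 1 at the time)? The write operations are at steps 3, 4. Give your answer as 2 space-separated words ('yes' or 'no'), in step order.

Op 1: fork(P0) -> P1. 3 ppages; refcounts: pp0:2 pp1:2 pp2:2
Op 2: fork(P1) -> P2. 3 ppages; refcounts: pp0:3 pp1:3 pp2:3
Op 3: write(P0, v0, 198). refcount(pp0)=3>1 -> COPY to pp3. 4 ppages; refcounts: pp0:2 pp1:3 pp2:3 pp3:1
Op 4: write(P1, v0, 100). refcount(pp0)=2>1 -> COPY to pp4. 5 ppages; refcounts: pp0:1 pp1:3 pp2:3 pp3:1 pp4:1
Op 5: read(P0, v1) -> 20. No state change.
Op 6: read(P0, v2) -> 31. No state change.

yes yes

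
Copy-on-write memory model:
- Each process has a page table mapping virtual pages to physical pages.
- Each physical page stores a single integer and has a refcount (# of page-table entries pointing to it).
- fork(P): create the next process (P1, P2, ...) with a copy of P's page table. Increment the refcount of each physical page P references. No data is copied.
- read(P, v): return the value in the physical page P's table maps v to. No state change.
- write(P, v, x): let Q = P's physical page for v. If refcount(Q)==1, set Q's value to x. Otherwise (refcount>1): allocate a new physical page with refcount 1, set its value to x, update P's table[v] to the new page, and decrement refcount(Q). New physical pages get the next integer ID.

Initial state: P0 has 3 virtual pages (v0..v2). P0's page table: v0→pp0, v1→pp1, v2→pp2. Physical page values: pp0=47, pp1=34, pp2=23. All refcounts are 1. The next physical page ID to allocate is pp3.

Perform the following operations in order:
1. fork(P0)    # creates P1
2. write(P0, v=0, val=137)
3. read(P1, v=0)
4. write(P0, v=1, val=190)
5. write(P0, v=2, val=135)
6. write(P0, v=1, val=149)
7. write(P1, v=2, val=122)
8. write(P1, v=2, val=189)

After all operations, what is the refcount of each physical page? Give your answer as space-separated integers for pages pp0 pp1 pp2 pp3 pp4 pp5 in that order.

Op 1: fork(P0) -> P1. 3 ppages; refcounts: pp0:2 pp1:2 pp2:2
Op 2: write(P0, v0, 137). refcount(pp0)=2>1 -> COPY to pp3. 4 ppages; refcounts: pp0:1 pp1:2 pp2:2 pp3:1
Op 3: read(P1, v0) -> 47. No state change.
Op 4: write(P0, v1, 190). refcount(pp1)=2>1 -> COPY to pp4. 5 ppages; refcounts: pp0:1 pp1:1 pp2:2 pp3:1 pp4:1
Op 5: write(P0, v2, 135). refcount(pp2)=2>1 -> COPY to pp5. 6 ppages; refcounts: pp0:1 pp1:1 pp2:1 pp3:1 pp4:1 pp5:1
Op 6: write(P0, v1, 149). refcount(pp4)=1 -> write in place. 6 ppages; refcounts: pp0:1 pp1:1 pp2:1 pp3:1 pp4:1 pp5:1
Op 7: write(P1, v2, 122). refcount(pp2)=1 -> write in place. 6 ppages; refcounts: pp0:1 pp1:1 pp2:1 pp3:1 pp4:1 pp5:1
Op 8: write(P1, v2, 189). refcount(pp2)=1 -> write in place. 6 ppages; refcounts: pp0:1 pp1:1 pp2:1 pp3:1 pp4:1 pp5:1

Answer: 1 1 1 1 1 1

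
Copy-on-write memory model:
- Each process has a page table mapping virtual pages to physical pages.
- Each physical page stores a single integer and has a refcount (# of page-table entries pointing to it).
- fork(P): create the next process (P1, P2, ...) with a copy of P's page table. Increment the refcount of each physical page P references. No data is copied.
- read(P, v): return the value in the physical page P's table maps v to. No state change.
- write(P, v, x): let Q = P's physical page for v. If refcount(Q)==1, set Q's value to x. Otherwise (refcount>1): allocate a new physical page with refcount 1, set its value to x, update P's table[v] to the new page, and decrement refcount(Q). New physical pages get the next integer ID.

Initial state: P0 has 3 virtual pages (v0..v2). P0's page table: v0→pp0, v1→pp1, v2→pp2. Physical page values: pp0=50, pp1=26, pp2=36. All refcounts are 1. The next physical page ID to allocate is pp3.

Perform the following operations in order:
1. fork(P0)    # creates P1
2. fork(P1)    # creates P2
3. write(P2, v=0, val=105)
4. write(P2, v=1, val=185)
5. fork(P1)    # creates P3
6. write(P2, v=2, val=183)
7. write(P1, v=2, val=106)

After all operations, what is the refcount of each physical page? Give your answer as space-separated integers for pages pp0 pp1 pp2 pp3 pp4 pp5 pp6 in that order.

Op 1: fork(P0) -> P1. 3 ppages; refcounts: pp0:2 pp1:2 pp2:2
Op 2: fork(P1) -> P2. 3 ppages; refcounts: pp0:3 pp1:3 pp2:3
Op 3: write(P2, v0, 105). refcount(pp0)=3>1 -> COPY to pp3. 4 ppages; refcounts: pp0:2 pp1:3 pp2:3 pp3:1
Op 4: write(P2, v1, 185). refcount(pp1)=3>1 -> COPY to pp4. 5 ppages; refcounts: pp0:2 pp1:2 pp2:3 pp3:1 pp4:1
Op 5: fork(P1) -> P3. 5 ppages; refcounts: pp0:3 pp1:3 pp2:4 pp3:1 pp4:1
Op 6: write(P2, v2, 183). refcount(pp2)=4>1 -> COPY to pp5. 6 ppages; refcounts: pp0:3 pp1:3 pp2:3 pp3:1 pp4:1 pp5:1
Op 7: write(P1, v2, 106). refcount(pp2)=3>1 -> COPY to pp6. 7 ppages; refcounts: pp0:3 pp1:3 pp2:2 pp3:1 pp4:1 pp5:1 pp6:1

Answer: 3 3 2 1 1 1 1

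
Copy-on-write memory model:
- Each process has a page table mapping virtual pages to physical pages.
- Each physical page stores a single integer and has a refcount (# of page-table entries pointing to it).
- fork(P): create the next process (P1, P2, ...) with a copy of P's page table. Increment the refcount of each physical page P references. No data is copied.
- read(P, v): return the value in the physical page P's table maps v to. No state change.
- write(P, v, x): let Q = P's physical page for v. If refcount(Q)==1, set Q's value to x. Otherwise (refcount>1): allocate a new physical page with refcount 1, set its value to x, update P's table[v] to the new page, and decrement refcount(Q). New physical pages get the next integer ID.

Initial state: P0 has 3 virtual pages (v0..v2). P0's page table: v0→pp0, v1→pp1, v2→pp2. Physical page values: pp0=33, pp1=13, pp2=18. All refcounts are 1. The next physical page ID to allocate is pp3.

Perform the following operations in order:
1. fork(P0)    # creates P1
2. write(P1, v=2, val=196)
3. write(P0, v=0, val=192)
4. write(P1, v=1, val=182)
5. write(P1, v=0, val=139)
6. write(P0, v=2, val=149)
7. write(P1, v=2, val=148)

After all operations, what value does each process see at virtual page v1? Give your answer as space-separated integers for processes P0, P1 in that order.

Answer: 13 182

Derivation:
Op 1: fork(P0) -> P1. 3 ppages; refcounts: pp0:2 pp1:2 pp2:2
Op 2: write(P1, v2, 196). refcount(pp2)=2>1 -> COPY to pp3. 4 ppages; refcounts: pp0:2 pp1:2 pp2:1 pp3:1
Op 3: write(P0, v0, 192). refcount(pp0)=2>1 -> COPY to pp4. 5 ppages; refcounts: pp0:1 pp1:2 pp2:1 pp3:1 pp4:1
Op 4: write(P1, v1, 182). refcount(pp1)=2>1 -> COPY to pp5. 6 ppages; refcounts: pp0:1 pp1:1 pp2:1 pp3:1 pp4:1 pp5:1
Op 5: write(P1, v0, 139). refcount(pp0)=1 -> write in place. 6 ppages; refcounts: pp0:1 pp1:1 pp2:1 pp3:1 pp4:1 pp5:1
Op 6: write(P0, v2, 149). refcount(pp2)=1 -> write in place. 6 ppages; refcounts: pp0:1 pp1:1 pp2:1 pp3:1 pp4:1 pp5:1
Op 7: write(P1, v2, 148). refcount(pp3)=1 -> write in place. 6 ppages; refcounts: pp0:1 pp1:1 pp2:1 pp3:1 pp4:1 pp5:1
P0: v1 -> pp1 = 13
P1: v1 -> pp5 = 182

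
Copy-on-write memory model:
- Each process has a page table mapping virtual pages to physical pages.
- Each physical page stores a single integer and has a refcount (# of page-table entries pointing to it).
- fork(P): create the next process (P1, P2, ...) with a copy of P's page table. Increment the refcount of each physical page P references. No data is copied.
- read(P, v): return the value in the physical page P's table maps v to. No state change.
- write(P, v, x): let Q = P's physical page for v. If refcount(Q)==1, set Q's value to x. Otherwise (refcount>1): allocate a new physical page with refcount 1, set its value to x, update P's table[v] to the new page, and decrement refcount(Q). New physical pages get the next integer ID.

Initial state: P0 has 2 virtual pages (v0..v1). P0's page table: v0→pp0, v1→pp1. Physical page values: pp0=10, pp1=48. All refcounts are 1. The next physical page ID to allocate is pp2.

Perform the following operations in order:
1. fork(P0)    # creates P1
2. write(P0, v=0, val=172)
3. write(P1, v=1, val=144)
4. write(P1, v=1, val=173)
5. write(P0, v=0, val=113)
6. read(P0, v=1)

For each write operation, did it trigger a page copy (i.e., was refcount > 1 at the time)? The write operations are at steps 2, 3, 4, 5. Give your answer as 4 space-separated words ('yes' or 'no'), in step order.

Op 1: fork(P0) -> P1. 2 ppages; refcounts: pp0:2 pp1:2
Op 2: write(P0, v0, 172). refcount(pp0)=2>1 -> COPY to pp2. 3 ppages; refcounts: pp0:1 pp1:2 pp2:1
Op 3: write(P1, v1, 144). refcount(pp1)=2>1 -> COPY to pp3. 4 ppages; refcounts: pp0:1 pp1:1 pp2:1 pp3:1
Op 4: write(P1, v1, 173). refcount(pp3)=1 -> write in place. 4 ppages; refcounts: pp0:1 pp1:1 pp2:1 pp3:1
Op 5: write(P0, v0, 113). refcount(pp2)=1 -> write in place. 4 ppages; refcounts: pp0:1 pp1:1 pp2:1 pp3:1
Op 6: read(P0, v1) -> 48. No state change.

yes yes no no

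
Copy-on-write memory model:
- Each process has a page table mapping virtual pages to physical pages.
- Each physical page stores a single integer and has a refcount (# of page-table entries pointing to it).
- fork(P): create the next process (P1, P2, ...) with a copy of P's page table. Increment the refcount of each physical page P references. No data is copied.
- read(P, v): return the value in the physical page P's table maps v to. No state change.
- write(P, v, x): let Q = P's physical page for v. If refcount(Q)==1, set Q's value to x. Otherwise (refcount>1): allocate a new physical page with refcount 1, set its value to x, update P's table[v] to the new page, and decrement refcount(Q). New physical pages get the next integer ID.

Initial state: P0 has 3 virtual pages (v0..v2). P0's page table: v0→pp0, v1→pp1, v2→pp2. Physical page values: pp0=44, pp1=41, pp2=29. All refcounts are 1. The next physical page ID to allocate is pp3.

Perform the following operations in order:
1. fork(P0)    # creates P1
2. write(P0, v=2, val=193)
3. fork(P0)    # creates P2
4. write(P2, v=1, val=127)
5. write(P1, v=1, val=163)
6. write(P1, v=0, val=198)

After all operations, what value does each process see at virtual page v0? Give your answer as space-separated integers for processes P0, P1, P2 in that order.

Op 1: fork(P0) -> P1. 3 ppages; refcounts: pp0:2 pp1:2 pp2:2
Op 2: write(P0, v2, 193). refcount(pp2)=2>1 -> COPY to pp3. 4 ppages; refcounts: pp0:2 pp1:2 pp2:1 pp3:1
Op 3: fork(P0) -> P2. 4 ppages; refcounts: pp0:3 pp1:3 pp2:1 pp3:2
Op 4: write(P2, v1, 127). refcount(pp1)=3>1 -> COPY to pp4. 5 ppages; refcounts: pp0:3 pp1:2 pp2:1 pp3:2 pp4:1
Op 5: write(P1, v1, 163). refcount(pp1)=2>1 -> COPY to pp5. 6 ppages; refcounts: pp0:3 pp1:1 pp2:1 pp3:2 pp4:1 pp5:1
Op 6: write(P1, v0, 198). refcount(pp0)=3>1 -> COPY to pp6. 7 ppages; refcounts: pp0:2 pp1:1 pp2:1 pp3:2 pp4:1 pp5:1 pp6:1
P0: v0 -> pp0 = 44
P1: v0 -> pp6 = 198
P2: v0 -> pp0 = 44

Answer: 44 198 44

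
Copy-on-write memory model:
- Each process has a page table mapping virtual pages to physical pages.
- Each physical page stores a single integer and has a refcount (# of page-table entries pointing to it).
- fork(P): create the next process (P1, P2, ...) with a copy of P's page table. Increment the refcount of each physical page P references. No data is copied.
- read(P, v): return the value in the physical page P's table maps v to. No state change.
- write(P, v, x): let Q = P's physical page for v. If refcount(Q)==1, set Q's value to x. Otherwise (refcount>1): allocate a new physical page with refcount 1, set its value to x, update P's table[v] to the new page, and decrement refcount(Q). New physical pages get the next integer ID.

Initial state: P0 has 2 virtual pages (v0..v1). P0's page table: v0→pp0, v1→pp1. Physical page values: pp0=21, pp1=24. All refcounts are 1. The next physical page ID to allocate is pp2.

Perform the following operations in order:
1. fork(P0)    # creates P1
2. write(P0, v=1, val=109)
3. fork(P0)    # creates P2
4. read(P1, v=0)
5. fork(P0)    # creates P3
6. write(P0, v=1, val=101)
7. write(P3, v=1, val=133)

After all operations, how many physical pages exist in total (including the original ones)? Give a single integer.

Op 1: fork(P0) -> P1. 2 ppages; refcounts: pp0:2 pp1:2
Op 2: write(P0, v1, 109). refcount(pp1)=2>1 -> COPY to pp2. 3 ppages; refcounts: pp0:2 pp1:1 pp2:1
Op 3: fork(P0) -> P2. 3 ppages; refcounts: pp0:3 pp1:1 pp2:2
Op 4: read(P1, v0) -> 21. No state change.
Op 5: fork(P0) -> P3. 3 ppages; refcounts: pp0:4 pp1:1 pp2:3
Op 6: write(P0, v1, 101). refcount(pp2)=3>1 -> COPY to pp3. 4 ppages; refcounts: pp0:4 pp1:1 pp2:2 pp3:1
Op 7: write(P3, v1, 133). refcount(pp2)=2>1 -> COPY to pp4. 5 ppages; refcounts: pp0:4 pp1:1 pp2:1 pp3:1 pp4:1

Answer: 5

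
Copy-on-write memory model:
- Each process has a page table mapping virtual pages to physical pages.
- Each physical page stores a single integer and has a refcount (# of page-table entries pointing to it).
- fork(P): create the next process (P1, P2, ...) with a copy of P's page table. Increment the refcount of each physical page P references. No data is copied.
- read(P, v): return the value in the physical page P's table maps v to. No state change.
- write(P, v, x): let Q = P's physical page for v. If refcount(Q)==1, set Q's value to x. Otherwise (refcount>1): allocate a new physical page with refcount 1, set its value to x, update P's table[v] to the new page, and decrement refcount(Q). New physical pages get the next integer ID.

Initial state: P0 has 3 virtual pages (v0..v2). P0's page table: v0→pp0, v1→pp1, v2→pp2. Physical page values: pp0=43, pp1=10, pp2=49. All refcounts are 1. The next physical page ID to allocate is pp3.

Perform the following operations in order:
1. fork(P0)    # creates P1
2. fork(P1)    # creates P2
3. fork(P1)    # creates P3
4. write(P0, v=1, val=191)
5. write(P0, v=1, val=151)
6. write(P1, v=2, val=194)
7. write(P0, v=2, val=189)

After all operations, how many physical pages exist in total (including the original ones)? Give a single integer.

Op 1: fork(P0) -> P1. 3 ppages; refcounts: pp0:2 pp1:2 pp2:2
Op 2: fork(P1) -> P2. 3 ppages; refcounts: pp0:3 pp1:3 pp2:3
Op 3: fork(P1) -> P3. 3 ppages; refcounts: pp0:4 pp1:4 pp2:4
Op 4: write(P0, v1, 191). refcount(pp1)=4>1 -> COPY to pp3. 4 ppages; refcounts: pp0:4 pp1:3 pp2:4 pp3:1
Op 5: write(P0, v1, 151). refcount(pp3)=1 -> write in place. 4 ppages; refcounts: pp0:4 pp1:3 pp2:4 pp3:1
Op 6: write(P1, v2, 194). refcount(pp2)=4>1 -> COPY to pp4. 5 ppages; refcounts: pp0:4 pp1:3 pp2:3 pp3:1 pp4:1
Op 7: write(P0, v2, 189). refcount(pp2)=3>1 -> COPY to pp5. 6 ppages; refcounts: pp0:4 pp1:3 pp2:2 pp3:1 pp4:1 pp5:1

Answer: 6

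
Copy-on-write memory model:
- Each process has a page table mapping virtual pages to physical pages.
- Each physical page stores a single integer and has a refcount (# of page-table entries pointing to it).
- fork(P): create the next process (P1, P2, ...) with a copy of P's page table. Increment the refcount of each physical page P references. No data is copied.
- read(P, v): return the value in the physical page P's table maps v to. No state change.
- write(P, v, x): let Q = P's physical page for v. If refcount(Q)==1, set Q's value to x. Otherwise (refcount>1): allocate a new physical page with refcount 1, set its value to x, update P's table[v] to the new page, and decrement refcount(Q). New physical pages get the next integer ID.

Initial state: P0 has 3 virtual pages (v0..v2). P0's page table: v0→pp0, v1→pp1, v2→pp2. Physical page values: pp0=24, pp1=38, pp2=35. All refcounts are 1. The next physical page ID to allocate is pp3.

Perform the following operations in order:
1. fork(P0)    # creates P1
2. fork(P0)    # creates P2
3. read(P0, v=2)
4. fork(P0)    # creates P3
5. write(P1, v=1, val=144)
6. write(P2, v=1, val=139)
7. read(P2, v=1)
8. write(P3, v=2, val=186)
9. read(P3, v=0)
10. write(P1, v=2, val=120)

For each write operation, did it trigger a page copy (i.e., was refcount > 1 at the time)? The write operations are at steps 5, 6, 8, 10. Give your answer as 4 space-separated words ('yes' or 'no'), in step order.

Op 1: fork(P0) -> P1. 3 ppages; refcounts: pp0:2 pp1:2 pp2:2
Op 2: fork(P0) -> P2. 3 ppages; refcounts: pp0:3 pp1:3 pp2:3
Op 3: read(P0, v2) -> 35. No state change.
Op 4: fork(P0) -> P3. 3 ppages; refcounts: pp0:4 pp1:4 pp2:4
Op 5: write(P1, v1, 144). refcount(pp1)=4>1 -> COPY to pp3. 4 ppages; refcounts: pp0:4 pp1:3 pp2:4 pp3:1
Op 6: write(P2, v1, 139). refcount(pp1)=3>1 -> COPY to pp4. 5 ppages; refcounts: pp0:4 pp1:2 pp2:4 pp3:1 pp4:1
Op 7: read(P2, v1) -> 139. No state change.
Op 8: write(P3, v2, 186). refcount(pp2)=4>1 -> COPY to pp5. 6 ppages; refcounts: pp0:4 pp1:2 pp2:3 pp3:1 pp4:1 pp5:1
Op 9: read(P3, v0) -> 24. No state change.
Op 10: write(P1, v2, 120). refcount(pp2)=3>1 -> COPY to pp6. 7 ppages; refcounts: pp0:4 pp1:2 pp2:2 pp3:1 pp4:1 pp5:1 pp6:1

yes yes yes yes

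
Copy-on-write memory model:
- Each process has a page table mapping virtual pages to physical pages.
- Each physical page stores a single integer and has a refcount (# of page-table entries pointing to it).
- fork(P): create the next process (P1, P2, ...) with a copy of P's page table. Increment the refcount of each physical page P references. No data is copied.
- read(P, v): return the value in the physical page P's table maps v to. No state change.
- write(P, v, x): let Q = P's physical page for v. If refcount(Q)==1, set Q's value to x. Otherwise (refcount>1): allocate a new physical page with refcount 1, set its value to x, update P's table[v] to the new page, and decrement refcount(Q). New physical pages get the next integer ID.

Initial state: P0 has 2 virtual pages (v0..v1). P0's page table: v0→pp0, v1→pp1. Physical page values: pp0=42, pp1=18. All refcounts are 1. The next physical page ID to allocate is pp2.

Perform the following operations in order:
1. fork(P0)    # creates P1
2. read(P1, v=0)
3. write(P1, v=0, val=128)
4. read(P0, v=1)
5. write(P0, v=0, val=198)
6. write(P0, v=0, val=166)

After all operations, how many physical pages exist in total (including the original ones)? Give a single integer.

Answer: 3

Derivation:
Op 1: fork(P0) -> P1. 2 ppages; refcounts: pp0:2 pp1:2
Op 2: read(P1, v0) -> 42. No state change.
Op 3: write(P1, v0, 128). refcount(pp0)=2>1 -> COPY to pp2. 3 ppages; refcounts: pp0:1 pp1:2 pp2:1
Op 4: read(P0, v1) -> 18. No state change.
Op 5: write(P0, v0, 198). refcount(pp0)=1 -> write in place. 3 ppages; refcounts: pp0:1 pp1:2 pp2:1
Op 6: write(P0, v0, 166). refcount(pp0)=1 -> write in place. 3 ppages; refcounts: pp0:1 pp1:2 pp2:1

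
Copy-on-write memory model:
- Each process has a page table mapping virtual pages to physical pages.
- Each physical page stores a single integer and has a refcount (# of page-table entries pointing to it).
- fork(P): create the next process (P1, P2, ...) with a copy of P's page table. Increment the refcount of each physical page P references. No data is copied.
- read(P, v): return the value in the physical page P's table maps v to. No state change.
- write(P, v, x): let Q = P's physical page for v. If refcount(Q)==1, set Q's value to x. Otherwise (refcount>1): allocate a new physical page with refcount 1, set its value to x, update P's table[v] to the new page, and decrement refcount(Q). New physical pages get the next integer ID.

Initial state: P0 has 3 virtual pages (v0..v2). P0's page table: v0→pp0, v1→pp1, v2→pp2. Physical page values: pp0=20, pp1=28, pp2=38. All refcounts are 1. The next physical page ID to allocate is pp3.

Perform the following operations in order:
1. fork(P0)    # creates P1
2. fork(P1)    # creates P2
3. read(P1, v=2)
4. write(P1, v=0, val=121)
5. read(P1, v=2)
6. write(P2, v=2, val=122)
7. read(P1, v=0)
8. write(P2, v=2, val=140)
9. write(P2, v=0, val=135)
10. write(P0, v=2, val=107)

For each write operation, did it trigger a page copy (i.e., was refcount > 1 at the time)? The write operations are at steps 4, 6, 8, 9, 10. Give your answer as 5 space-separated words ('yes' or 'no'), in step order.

Op 1: fork(P0) -> P1. 3 ppages; refcounts: pp0:2 pp1:2 pp2:2
Op 2: fork(P1) -> P2. 3 ppages; refcounts: pp0:3 pp1:3 pp2:3
Op 3: read(P1, v2) -> 38. No state change.
Op 4: write(P1, v0, 121). refcount(pp0)=3>1 -> COPY to pp3. 4 ppages; refcounts: pp0:2 pp1:3 pp2:3 pp3:1
Op 5: read(P1, v2) -> 38. No state change.
Op 6: write(P2, v2, 122). refcount(pp2)=3>1 -> COPY to pp4. 5 ppages; refcounts: pp0:2 pp1:3 pp2:2 pp3:1 pp4:1
Op 7: read(P1, v0) -> 121. No state change.
Op 8: write(P2, v2, 140). refcount(pp4)=1 -> write in place. 5 ppages; refcounts: pp0:2 pp1:3 pp2:2 pp3:1 pp4:1
Op 9: write(P2, v0, 135). refcount(pp0)=2>1 -> COPY to pp5. 6 ppages; refcounts: pp0:1 pp1:3 pp2:2 pp3:1 pp4:1 pp5:1
Op 10: write(P0, v2, 107). refcount(pp2)=2>1 -> COPY to pp6. 7 ppages; refcounts: pp0:1 pp1:3 pp2:1 pp3:1 pp4:1 pp5:1 pp6:1

yes yes no yes yes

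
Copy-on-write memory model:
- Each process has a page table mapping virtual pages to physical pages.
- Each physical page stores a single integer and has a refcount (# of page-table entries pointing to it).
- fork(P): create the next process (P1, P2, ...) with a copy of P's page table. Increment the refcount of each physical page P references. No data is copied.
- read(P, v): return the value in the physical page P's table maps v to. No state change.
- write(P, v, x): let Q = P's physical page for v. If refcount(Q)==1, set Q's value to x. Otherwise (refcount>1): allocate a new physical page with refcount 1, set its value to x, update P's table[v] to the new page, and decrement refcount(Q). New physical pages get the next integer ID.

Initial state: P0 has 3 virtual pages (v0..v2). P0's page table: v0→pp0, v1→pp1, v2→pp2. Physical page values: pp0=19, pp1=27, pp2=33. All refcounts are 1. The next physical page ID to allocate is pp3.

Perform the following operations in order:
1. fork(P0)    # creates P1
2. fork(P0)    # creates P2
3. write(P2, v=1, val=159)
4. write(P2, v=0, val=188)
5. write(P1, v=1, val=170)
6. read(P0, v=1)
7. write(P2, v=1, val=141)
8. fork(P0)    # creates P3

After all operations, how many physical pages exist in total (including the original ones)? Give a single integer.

Answer: 6

Derivation:
Op 1: fork(P0) -> P1. 3 ppages; refcounts: pp0:2 pp1:2 pp2:2
Op 2: fork(P0) -> P2. 3 ppages; refcounts: pp0:3 pp1:3 pp2:3
Op 3: write(P2, v1, 159). refcount(pp1)=3>1 -> COPY to pp3. 4 ppages; refcounts: pp0:3 pp1:2 pp2:3 pp3:1
Op 4: write(P2, v0, 188). refcount(pp0)=3>1 -> COPY to pp4. 5 ppages; refcounts: pp0:2 pp1:2 pp2:3 pp3:1 pp4:1
Op 5: write(P1, v1, 170). refcount(pp1)=2>1 -> COPY to pp5. 6 ppages; refcounts: pp0:2 pp1:1 pp2:3 pp3:1 pp4:1 pp5:1
Op 6: read(P0, v1) -> 27. No state change.
Op 7: write(P2, v1, 141). refcount(pp3)=1 -> write in place. 6 ppages; refcounts: pp0:2 pp1:1 pp2:3 pp3:1 pp4:1 pp5:1
Op 8: fork(P0) -> P3. 6 ppages; refcounts: pp0:3 pp1:2 pp2:4 pp3:1 pp4:1 pp5:1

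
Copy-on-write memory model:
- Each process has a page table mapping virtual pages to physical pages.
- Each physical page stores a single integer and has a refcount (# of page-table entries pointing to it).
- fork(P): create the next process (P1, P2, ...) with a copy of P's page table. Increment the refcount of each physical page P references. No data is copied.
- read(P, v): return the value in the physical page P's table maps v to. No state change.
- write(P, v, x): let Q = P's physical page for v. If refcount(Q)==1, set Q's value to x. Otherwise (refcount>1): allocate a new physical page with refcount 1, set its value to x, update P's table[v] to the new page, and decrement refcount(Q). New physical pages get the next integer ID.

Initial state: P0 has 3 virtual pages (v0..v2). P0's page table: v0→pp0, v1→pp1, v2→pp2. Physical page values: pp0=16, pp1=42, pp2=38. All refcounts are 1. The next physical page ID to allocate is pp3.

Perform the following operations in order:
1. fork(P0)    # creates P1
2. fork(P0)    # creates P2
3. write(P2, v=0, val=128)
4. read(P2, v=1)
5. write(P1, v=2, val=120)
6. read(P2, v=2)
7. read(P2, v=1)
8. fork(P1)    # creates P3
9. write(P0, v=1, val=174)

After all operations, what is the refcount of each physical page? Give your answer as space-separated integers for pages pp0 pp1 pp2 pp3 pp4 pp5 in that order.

Answer: 3 3 2 1 2 1

Derivation:
Op 1: fork(P0) -> P1. 3 ppages; refcounts: pp0:2 pp1:2 pp2:2
Op 2: fork(P0) -> P2. 3 ppages; refcounts: pp0:3 pp1:3 pp2:3
Op 3: write(P2, v0, 128). refcount(pp0)=3>1 -> COPY to pp3. 4 ppages; refcounts: pp0:2 pp1:3 pp2:3 pp3:1
Op 4: read(P2, v1) -> 42. No state change.
Op 5: write(P1, v2, 120). refcount(pp2)=3>1 -> COPY to pp4. 5 ppages; refcounts: pp0:2 pp1:3 pp2:2 pp3:1 pp4:1
Op 6: read(P2, v2) -> 38. No state change.
Op 7: read(P2, v1) -> 42. No state change.
Op 8: fork(P1) -> P3. 5 ppages; refcounts: pp0:3 pp1:4 pp2:2 pp3:1 pp4:2
Op 9: write(P0, v1, 174). refcount(pp1)=4>1 -> COPY to pp5. 6 ppages; refcounts: pp0:3 pp1:3 pp2:2 pp3:1 pp4:2 pp5:1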